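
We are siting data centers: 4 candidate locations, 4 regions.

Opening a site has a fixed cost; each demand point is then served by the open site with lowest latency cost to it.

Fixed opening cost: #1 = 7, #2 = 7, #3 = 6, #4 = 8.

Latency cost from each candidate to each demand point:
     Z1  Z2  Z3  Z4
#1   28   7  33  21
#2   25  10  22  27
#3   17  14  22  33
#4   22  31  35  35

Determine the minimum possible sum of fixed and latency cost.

80

Open {#1, #3}: assign each demand point to its cheapest open site.
  Z1→#3 17, Z2→#1 7, Z3→#3 22, Z4→#1 21
  latency cost 67, fixed 13 → total 80.
Compare {#1, #2, #3}: latency cost 67 + fixed 20 = 87.
Compare {#1, #3, #4}: latency cost 67 + fixed 21 = 88.
Compare {#1, #2}: latency cost 75 + fixed 14 = 89.
All other subsets cost ≥ 87. Minimum total cost: 80.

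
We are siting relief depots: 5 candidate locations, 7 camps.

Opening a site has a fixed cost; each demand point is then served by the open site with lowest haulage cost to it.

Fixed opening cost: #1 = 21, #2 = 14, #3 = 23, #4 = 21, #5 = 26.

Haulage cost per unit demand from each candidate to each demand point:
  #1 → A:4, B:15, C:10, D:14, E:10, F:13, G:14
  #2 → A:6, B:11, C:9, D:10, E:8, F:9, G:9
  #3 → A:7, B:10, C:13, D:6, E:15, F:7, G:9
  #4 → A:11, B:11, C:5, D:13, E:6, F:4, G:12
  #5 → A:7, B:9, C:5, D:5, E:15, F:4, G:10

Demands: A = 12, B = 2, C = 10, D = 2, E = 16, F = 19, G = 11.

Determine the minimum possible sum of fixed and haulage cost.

466

Open {#1, #3, #4}: assign each demand point to its cheapest open site.
  A→#1 12×4=48, B→#3 2×10=20, C→#4 10×5=50, D→#3 2×6=12, E→#4 16×6=96, F→#4 19×4=76, G→#3 11×9=99
  haulage cost 401, fixed 65 → total 466.
Compare {#1, #2, #4}: haulage cost 411 + fixed 56 = 467.
Compare {#2, #4}: haulage cost 435 + fixed 35 = 470.
Compare {#1, #4, #5}: haulage cost 408 + fixed 68 = 476.
All other subsets cost ≥ 467. Minimum total cost: 466.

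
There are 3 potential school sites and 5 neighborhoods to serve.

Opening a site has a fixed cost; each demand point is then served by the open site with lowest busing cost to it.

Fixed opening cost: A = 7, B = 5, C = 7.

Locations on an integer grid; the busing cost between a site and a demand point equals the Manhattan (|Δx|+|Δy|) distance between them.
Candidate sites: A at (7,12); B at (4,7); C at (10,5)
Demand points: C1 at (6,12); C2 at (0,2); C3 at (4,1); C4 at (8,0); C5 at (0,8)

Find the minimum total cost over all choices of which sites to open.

43

Open {B}: assign each demand point to its cheapest open site.
  C1→B 7, C2→B 9, C3→B 6, C4→B 11, C5→B 5
  busing cost 38, fixed 5 → total 43.
Compare {A, B}: busing cost 32 + fixed 12 = 44.
Compare {B, C}: busing cost 34 + fixed 12 = 46.
Compare {A, B, C}: busing cost 28 + fixed 19 = 47.
All other subsets cost ≥ 44. Minimum total cost: 43.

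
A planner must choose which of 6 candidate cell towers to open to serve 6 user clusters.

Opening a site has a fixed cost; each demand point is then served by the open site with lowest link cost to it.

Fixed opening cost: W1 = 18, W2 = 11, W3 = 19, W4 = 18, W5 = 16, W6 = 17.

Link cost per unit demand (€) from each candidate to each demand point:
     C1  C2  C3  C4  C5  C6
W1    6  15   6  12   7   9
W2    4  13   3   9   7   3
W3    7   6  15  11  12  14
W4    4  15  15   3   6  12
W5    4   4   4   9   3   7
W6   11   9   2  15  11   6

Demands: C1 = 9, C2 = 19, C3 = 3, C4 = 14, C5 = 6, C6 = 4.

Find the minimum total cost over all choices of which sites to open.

Open {W2, W4, W5}: assign each demand point to its cheapest open site.
  C1→W2 9×4=36, C2→W5 19×4=76, C3→W2 3×3=9, C4→W4 14×3=42, C5→W5 6×3=18, C6→W2 4×3=12
  link cost 193, fixed 45 → total 238.
Compare {W4, W5}: link cost 212 + fixed 34 = 246.
Compare {W2, W4, W5, W6}: link cost 190 + fixed 62 = 252.
Compare {W4, W5, W6}: link cost 202 + fixed 51 = 253.
All other subsets cost ≥ 246. Minimum total cost: 238.

238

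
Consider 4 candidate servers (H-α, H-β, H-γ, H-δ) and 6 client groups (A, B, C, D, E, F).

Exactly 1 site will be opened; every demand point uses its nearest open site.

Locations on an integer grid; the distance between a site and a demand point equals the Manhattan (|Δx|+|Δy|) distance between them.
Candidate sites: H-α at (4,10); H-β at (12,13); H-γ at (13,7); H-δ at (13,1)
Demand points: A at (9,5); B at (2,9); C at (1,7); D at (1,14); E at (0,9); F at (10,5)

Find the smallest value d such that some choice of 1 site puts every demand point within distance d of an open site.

11

Open {H-α}.
  Farthest demand point is F at distance 11 (to H-α); all others are ≤ 11.
With {H-β} the worst case is 17.
With {H-γ} the worst case is 19.
No size-1 selection achieves below 11.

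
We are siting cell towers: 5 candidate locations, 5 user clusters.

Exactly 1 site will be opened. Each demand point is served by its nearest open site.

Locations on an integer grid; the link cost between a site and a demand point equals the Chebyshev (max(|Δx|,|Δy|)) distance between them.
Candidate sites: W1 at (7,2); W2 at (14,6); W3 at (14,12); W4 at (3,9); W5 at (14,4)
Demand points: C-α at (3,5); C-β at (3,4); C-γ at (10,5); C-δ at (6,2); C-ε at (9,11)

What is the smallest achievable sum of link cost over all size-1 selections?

Open {W1}.
  C-α→W1 4, C-β→W1 4, C-γ→W1 3, C-δ→W1 1, C-ε→W1 9  ⇒ total 21.
Compare {W4}: total 29.
Compare {W2}: total 39.
No size-1 selection does better; minimum is 21.

21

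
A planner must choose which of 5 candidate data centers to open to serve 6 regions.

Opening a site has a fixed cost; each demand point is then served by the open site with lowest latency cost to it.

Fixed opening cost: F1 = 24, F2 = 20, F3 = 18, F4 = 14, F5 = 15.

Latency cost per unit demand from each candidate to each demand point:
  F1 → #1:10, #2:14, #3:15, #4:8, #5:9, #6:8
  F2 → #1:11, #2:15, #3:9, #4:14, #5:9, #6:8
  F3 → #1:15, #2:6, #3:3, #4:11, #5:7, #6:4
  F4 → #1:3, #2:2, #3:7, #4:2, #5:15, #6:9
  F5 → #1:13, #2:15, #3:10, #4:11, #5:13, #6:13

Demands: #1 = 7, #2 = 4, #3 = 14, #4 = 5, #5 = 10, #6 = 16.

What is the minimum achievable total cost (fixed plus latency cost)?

Open {F3, F4}: assign each demand point to its cheapest open site.
  #1→F4 7×3=21, #2→F4 4×2=8, #3→F3 14×3=42, #4→F4 5×2=10, #5→F3 10×7=70, #6→F3 16×4=64
  latency cost 215, fixed 32 → total 247.
Compare {F3, F4, F5}: latency cost 215 + fixed 47 = 262.
Compare {F2, F3, F4}: latency cost 215 + fixed 52 = 267.
Compare {F1, F3, F4}: latency cost 215 + fixed 56 = 271.
All other subsets cost ≥ 262. Minimum total cost: 247.

247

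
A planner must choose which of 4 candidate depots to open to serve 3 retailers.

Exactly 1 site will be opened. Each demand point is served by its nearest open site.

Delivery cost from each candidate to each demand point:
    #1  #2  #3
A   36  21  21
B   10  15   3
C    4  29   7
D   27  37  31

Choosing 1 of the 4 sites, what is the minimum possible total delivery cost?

Open {B}.
  #1→B 10, #2→B 15, #3→B 3  ⇒ total 28.
Compare {C}: total 40.
Compare {A}: total 78.
No size-1 selection does better; minimum is 28.

28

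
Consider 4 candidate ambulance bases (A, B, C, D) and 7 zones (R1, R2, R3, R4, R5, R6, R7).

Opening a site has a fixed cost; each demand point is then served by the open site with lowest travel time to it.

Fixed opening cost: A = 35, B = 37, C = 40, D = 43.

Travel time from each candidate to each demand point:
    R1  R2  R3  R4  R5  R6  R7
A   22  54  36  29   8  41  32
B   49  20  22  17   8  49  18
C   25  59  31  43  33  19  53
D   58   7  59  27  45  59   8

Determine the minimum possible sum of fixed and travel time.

Open {B, C}: assign each demand point to its cheapest open site.
  R1→C 25, R2→B 20, R3→B 22, R4→B 17, R5→B 8, R6→C 19, R7→B 18
  travel time 129, fixed 77 → total 206.
Compare {B}: travel time 183 + fixed 37 = 220.
Compare {A, B}: travel time 148 + fixed 72 = 220.
Compare {B, C, D}: travel time 106 + fixed 120 = 226.
All other subsets cost ≥ 220. Minimum total cost: 206.

206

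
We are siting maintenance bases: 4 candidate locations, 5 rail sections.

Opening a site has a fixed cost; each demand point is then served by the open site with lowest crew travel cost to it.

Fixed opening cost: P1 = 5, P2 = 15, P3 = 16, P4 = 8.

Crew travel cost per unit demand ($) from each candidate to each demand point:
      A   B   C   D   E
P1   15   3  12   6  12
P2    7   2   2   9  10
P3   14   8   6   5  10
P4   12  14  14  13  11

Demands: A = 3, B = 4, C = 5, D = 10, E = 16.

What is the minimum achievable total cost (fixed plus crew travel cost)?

Open {P1, P2}: assign each demand point to its cheapest open site.
  A→P2 3×7=21, B→P2 4×2=8, C→P2 5×2=10, D→P1 10×6=60, E→P2 16×10=160
  crew travel cost 259, fixed 20 → total 279.
Compare {P2, P3}: crew travel cost 249 + fixed 31 = 280.
Compare {P1, P2, P3}: crew travel cost 249 + fixed 36 = 285.
Compare {P1, P2, P4}: crew travel cost 259 + fixed 28 = 287.
All other subsets cost ≥ 280. Minimum total cost: 279.

279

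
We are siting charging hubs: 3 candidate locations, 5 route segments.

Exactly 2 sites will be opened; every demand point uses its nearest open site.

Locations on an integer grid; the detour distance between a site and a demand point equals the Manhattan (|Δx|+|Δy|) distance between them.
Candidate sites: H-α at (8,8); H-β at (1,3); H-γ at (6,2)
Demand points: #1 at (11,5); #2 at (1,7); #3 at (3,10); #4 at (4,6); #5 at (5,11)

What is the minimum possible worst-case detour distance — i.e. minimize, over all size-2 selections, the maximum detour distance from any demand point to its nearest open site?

7

Open {H-α, H-β}.
  Farthest demand point is #3 at detour distance 7 (to H-α); all others are ≤ 7.
With {H-α, H-γ} the worst case is 8.
With {H-β, H-γ} the worst case is 10.
No size-2 selection achieves below 7.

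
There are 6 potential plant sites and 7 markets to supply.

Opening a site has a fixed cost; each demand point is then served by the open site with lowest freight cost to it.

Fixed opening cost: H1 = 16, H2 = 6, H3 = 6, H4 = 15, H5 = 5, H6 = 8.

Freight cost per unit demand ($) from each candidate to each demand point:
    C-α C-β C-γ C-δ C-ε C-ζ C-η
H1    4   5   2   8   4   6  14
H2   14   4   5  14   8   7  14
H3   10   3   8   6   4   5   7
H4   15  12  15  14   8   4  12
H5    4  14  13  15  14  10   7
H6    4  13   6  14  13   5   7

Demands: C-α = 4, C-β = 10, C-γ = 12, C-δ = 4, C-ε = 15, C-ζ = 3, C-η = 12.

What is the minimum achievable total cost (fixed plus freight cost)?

275

Open {H1, H3}: assign each demand point to its cheapest open site.
  C-α→H1 4×4=16, C-β→H3 10×3=30, C-γ→H1 12×2=24, C-δ→H3 4×6=24, C-ε→H1 15×4=60, C-ζ→H3 3×5=15, C-η→H3 12×7=84
  freight cost 253, fixed 22 → total 275.
Compare {H1, H3, H5}: freight cost 253 + fixed 27 = 280.
Compare {H1, H2, H3}: freight cost 253 + fixed 28 = 281.
Compare {H1, H3, H6}: freight cost 253 + fixed 30 = 283.
All other subsets cost ≥ 280. Minimum total cost: 275.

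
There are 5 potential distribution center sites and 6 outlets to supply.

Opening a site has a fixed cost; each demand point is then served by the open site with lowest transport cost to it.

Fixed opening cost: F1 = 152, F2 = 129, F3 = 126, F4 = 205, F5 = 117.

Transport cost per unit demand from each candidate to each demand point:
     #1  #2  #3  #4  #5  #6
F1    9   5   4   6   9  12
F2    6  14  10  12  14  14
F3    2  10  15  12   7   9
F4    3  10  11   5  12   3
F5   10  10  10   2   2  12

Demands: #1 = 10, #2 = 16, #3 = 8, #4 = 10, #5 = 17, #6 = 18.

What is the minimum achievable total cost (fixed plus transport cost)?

700

Open {F4, F5}: assign each demand point to its cheapest open site.
  #1→F4 10×3=30, #2→F4 16×10=160, #3→F5 8×10=80, #4→F5 10×2=20, #5→F5 17×2=34, #6→F4 18×3=54
  transport cost 378, fixed 322 → total 700.
Compare {F3, F5}: transport cost 476 + fixed 243 = 719.
Compare {F1, F4, F5}: transport cost 250 + fixed 474 = 724.
Compare {F5}: transport cost 610 + fixed 117 = 727.
All other subsets cost ≥ 719. Minimum total cost: 700.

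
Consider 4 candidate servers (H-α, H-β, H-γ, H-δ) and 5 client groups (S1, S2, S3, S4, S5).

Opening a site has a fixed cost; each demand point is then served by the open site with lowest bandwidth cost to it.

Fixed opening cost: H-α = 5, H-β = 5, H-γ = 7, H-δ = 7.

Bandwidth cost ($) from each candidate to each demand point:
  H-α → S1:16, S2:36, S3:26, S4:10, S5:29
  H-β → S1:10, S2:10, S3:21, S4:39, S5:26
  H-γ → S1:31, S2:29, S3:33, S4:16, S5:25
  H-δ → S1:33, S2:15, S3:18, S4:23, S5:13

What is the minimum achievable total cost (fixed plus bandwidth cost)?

Open {H-α, H-β, H-δ}: assign each demand point to its cheapest open site.
  S1→H-β 10, S2→H-β 10, S3→H-δ 18, S4→H-α 10, S5→H-δ 13
  bandwidth cost 61, fixed 17 → total 78.
Compare {H-α, H-δ}: bandwidth cost 72 + fixed 12 = 84.
Compare {H-α, H-β, H-γ, H-δ}: bandwidth cost 61 + fixed 24 = 85.
Compare {H-β, H-δ}: bandwidth cost 74 + fixed 12 = 86.
All other subsets cost ≥ 84. Minimum total cost: 78.

78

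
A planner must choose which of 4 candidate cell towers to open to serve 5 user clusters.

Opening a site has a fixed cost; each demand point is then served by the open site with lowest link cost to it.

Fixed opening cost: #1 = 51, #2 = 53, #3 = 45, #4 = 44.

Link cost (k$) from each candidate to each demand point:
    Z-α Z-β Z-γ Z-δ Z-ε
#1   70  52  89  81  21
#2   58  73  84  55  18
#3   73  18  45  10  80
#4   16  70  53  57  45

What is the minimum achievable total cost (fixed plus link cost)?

223

Open {#3, #4}: assign each demand point to its cheapest open site.
  Z-α→#4 16, Z-β→#3 18, Z-γ→#3 45, Z-δ→#3 10, Z-ε→#4 45
  link cost 134, fixed 89 → total 223.
Compare {#2, #3}: link cost 149 + fixed 98 = 247.
Compare {#2, #3, #4}: link cost 107 + fixed 142 = 249.
Compare {#1, #3, #4}: link cost 110 + fixed 140 = 250.
All other subsets cost ≥ 247. Minimum total cost: 223.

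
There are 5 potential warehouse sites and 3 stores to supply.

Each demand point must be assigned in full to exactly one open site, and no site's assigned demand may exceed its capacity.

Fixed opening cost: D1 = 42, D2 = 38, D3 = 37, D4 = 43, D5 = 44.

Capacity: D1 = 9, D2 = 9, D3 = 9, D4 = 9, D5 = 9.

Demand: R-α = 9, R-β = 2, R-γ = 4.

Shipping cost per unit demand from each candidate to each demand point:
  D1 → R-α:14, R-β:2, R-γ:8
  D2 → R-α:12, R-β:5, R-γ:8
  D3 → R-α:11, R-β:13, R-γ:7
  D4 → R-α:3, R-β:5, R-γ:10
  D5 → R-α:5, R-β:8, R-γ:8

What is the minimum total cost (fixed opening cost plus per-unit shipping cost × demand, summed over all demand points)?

148

Open {D1, D4}; cheapest assignment that respects the capacities:
  D1 (cap 9, load 6): R-β, R-γ — cost 2×2 + 4×8 = 36
  D4 (cap 9, load 9): R-α — cost 9×3 = 27
  Shipping 63, fixed 85 → total 148.
  Any other capacity-feasible assignment to {D1, D4} ships for at least 63.
Compare {D2, D4}: its best feasible assignment gives total 150.
Compare {D3, D4}: its best feasible assignment gives total 161.
Every other set of open sites that can feasibly serve all demand totals ≥ 150 even under its best assignment. Minimum: 148.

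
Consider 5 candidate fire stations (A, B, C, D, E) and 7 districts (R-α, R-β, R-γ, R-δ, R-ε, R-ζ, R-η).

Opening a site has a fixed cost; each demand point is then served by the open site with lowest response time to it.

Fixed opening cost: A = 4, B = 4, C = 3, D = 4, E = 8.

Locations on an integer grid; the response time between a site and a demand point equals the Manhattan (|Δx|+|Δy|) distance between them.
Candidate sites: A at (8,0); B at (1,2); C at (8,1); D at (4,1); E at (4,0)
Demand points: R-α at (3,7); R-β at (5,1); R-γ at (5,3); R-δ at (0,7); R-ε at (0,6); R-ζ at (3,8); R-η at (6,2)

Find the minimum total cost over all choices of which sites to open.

41

Open {B, D}: assign each demand point to its cheapest open site.
  R-α→B 7, R-β→D 1, R-γ→D 3, R-δ→B 6, R-ε→B 5, R-ζ→B 8, R-η→D 3
  response time 33, fixed 8 → total 41.
Compare {B, C}: response time 37 + fixed 7 = 44.
Compare {B, C, D}: response time 33 + fixed 11 = 44.
Compare {B}: response time 41 + fixed 4 = 45.
All other subsets cost ≥ 44. Minimum total cost: 41.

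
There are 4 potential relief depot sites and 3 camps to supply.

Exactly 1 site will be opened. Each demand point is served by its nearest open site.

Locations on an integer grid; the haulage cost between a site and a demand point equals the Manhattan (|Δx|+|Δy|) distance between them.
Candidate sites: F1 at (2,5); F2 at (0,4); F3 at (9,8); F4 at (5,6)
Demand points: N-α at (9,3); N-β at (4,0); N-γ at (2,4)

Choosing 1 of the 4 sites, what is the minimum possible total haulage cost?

17

Open {F1}.
  N-α→F1 9, N-β→F1 7, N-γ→F1 1  ⇒ total 17.
Compare {F4}: total 19.
Compare {F2}: total 20.
No size-1 selection does better; minimum is 17.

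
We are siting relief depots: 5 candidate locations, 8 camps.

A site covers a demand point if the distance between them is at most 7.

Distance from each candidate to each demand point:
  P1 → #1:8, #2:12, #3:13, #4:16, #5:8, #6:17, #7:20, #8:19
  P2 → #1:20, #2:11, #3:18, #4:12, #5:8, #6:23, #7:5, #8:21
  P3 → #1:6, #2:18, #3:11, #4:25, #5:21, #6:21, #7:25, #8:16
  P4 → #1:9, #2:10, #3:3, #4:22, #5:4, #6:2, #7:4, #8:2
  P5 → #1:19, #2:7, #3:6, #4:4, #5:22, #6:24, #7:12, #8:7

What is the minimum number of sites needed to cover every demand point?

Coverage sets (demand points within 7 of each site):
  P1: {}
  P2: {#7}
  P3: {#1}
  P4: {#3, #5, #6, #7, #8}
  P5: {#2, #3, #4, #8}
No 2 sites suffice: every size-2 union leaves at least one demand point uncovered.
But {P3, P4, P5} covers everything, so the minimum is 3.

3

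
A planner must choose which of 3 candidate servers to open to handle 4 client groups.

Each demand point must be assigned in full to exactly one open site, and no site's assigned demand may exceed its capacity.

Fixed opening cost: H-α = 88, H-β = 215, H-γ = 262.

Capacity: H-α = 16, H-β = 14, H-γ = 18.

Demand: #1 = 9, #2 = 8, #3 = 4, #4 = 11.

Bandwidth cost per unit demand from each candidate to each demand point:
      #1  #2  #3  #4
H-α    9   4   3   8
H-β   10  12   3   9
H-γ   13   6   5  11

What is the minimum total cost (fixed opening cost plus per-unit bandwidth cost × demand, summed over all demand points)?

Open {H-α, H-γ}; cheapest assignment that respects the capacities:
  H-α (cap 16, load 15): #3, #4 — cost 4×3 + 11×8 = 100
  H-γ (cap 18, load 17): #1, #2 — cost 9×13 + 8×6 = 165
  Shipping 265, fixed 350 → total 615.
  Any other capacity-feasible assignment to {H-α, H-γ} ships for at least 265.
Compare {H-α, H-β, H-γ}: its best feasible assignment gives total 803.
Every other set of open sites that can feasibly serve all demand totals ≥ 803 even under its best assignment. Minimum: 615.

615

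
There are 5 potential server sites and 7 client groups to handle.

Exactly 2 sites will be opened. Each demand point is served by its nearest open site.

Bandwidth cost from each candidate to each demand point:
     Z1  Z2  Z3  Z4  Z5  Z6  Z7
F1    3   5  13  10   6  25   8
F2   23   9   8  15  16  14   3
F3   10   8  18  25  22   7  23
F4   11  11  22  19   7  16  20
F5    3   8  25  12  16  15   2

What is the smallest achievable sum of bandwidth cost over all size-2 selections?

Open {F1, F2}.
  Z1→F1 3, Z2→F1 5, Z3→F2 8, Z4→F1 10, Z5→F1 6, Z6→F2 14, Z7→F2 3  ⇒ total 49.
Compare {F1, F3}: total 52.
Compare {F1, F5}: total 54.
No size-2 selection does better; minimum is 49.

49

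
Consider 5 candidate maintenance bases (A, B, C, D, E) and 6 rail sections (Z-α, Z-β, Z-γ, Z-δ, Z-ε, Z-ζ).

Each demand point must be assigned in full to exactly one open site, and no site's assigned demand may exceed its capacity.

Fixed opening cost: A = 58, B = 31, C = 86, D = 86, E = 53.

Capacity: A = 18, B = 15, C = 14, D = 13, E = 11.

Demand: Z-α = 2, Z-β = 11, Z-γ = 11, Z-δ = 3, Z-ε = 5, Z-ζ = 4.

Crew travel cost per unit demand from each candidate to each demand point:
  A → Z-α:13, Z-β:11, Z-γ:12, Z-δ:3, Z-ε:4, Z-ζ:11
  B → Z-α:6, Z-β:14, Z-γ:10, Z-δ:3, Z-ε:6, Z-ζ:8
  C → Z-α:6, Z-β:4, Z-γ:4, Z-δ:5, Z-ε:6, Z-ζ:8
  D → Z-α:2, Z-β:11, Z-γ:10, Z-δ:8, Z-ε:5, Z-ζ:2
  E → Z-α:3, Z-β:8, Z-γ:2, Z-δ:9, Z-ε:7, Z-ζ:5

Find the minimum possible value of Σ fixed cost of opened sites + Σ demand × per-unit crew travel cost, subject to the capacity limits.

Open {B, C, E}; cheapest assignment that respects the capacities:
  B (cap 15, load 14): Z-α, Z-δ, Z-ε, Z-ζ — cost 2×6 + 3×3 + 5×6 + 4×8 = 83
  C (cap 14, load 11): Z-β — cost 11×4 = 44
  E (cap 11, load 11): Z-γ — cost 11×2 = 22
  Shipping 149, fixed 170 → total 319.
  Any other capacity-feasible assignment to {B, C, E} ships for at least 149.
Compare {C, D, E}: its best feasible assignment gives total 343.
Compare {A, C, E}: its best feasible assignment gives total 348.
Every other set of open sites that can feasibly serve all demand totals ≥ 343 even under its best assignment. Minimum: 319.

319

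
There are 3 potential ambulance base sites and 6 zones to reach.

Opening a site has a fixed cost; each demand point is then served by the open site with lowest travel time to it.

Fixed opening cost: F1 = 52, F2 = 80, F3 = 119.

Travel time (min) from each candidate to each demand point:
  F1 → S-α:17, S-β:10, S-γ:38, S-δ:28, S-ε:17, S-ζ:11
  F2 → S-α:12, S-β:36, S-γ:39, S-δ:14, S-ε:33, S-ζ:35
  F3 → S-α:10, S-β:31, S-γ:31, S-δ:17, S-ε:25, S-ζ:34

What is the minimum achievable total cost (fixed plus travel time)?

Open {F1}: assign each demand point to its cheapest open site.
  S-α→F1 17, S-β→F1 10, S-γ→F1 38, S-δ→F1 28, S-ε→F1 17, S-ζ→F1 11
  travel time 121, fixed 52 → total 173.
Compare {F1, F2}: travel time 102 + fixed 132 = 234.
Compare {F2}: travel time 169 + fixed 80 = 249.
Compare {F3}: travel time 148 + fixed 119 = 267.
All other subsets cost ≥ 234. Minimum total cost: 173.

173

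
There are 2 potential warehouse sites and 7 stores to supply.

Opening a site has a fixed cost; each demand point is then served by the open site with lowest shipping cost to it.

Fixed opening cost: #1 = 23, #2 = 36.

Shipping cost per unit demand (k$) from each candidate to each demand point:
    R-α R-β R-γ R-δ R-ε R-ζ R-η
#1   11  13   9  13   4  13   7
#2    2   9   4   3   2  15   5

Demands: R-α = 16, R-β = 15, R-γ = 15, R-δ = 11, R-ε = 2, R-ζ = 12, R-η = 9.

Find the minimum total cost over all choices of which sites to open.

524

Open {#1, #2}: assign each demand point to its cheapest open site.
  R-α→#2 16×2=32, R-β→#2 15×9=135, R-γ→#2 15×4=60, R-δ→#2 11×3=33, R-ε→#2 2×2=4, R-ζ→#1 12×13=156, R-η→#2 9×5=45
  shipping cost 465, fixed 59 → total 524.
Compare {#2}: shipping cost 489 + fixed 36 = 525.
Compare {#1}: shipping cost 876 + fixed 23 = 899.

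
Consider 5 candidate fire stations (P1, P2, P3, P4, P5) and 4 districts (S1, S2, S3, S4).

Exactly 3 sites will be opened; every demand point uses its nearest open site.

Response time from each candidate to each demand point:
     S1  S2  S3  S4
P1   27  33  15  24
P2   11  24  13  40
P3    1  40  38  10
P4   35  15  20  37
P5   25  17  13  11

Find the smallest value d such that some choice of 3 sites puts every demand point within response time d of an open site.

Open {P1, P3, P4}.
  Farthest demand point is S2 at response time 15 (to P4); all others are ≤ 15.
With {P2, P3, P4} the worst case is 15.
With {P2, P4, P5} the worst case is 15.
No size-3 selection achieves below 15.

15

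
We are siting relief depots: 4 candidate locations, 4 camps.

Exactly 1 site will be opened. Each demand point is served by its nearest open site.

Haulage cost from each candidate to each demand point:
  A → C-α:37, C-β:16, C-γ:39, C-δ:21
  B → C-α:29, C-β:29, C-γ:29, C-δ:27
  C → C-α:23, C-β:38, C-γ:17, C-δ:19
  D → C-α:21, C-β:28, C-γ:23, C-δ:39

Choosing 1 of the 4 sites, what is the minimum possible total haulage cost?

97

Open {C}.
  C-α→C 23, C-β→C 38, C-γ→C 17, C-δ→C 19  ⇒ total 97.
Compare {D}: total 111.
Compare {A}: total 113.
No size-1 selection does better; minimum is 97.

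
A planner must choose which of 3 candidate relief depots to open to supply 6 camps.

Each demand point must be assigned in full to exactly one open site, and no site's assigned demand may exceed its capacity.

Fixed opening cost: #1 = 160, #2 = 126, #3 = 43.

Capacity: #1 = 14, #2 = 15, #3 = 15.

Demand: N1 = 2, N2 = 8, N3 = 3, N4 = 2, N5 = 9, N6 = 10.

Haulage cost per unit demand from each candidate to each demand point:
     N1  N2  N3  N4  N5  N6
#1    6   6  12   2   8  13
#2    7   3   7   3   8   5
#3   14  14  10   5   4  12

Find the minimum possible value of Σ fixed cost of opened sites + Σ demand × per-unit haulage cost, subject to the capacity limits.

500

Open {#1, #2, #3}; cheapest assignment that respects the capacities:
  #1 (cap 14, load 12): N1, N2, N4 — cost 2×6 + 8×6 + 2×2 = 64
  #2 (cap 15, load 13): N3, N6 — cost 3×7 + 10×5 = 71
  #3 (cap 15, load 9): N5 — cost 9×4 = 36
  Shipping 171, fixed 329 → total 500.
  Any other capacity-feasible assignment to {#1, #2, #3} ships for at least 171.
Total demand is 34 and no other set of sites has combined capacity ≥ 34, so {#1, #2, #3} is the only feasible choice of open sites. Minimum: 500.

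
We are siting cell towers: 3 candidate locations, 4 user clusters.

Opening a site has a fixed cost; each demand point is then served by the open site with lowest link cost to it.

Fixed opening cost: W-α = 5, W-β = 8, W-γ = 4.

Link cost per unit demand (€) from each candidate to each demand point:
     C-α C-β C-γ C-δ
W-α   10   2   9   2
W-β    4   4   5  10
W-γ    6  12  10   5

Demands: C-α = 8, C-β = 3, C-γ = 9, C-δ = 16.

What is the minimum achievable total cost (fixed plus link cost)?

Open {W-α, W-β}: assign each demand point to its cheapest open site.
  C-α→W-β 8×4=32, C-β→W-α 3×2=6, C-γ→W-β 9×5=45, C-δ→W-α 16×2=32
  link cost 115, fixed 13 → total 128.
Compare {W-α, W-β, W-γ}: link cost 115 + fixed 17 = 132.
Compare {W-α, W-γ}: link cost 167 + fixed 9 = 176.
Compare {W-β, W-γ}: link cost 169 + fixed 12 = 181.
All other subsets cost ≥ 132. Minimum total cost: 128.

128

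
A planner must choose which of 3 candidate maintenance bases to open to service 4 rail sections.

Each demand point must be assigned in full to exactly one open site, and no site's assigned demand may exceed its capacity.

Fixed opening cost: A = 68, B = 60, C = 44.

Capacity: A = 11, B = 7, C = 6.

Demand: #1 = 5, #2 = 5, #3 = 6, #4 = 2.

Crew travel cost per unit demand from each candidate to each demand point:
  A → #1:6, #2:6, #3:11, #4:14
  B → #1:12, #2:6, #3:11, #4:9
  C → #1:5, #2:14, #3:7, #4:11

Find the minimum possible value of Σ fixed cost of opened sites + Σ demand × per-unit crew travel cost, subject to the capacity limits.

272

Open {A, B}; cheapest assignment that respects the capacities:
  A (cap 11, load 11): #1, #3 — cost 5×6 + 6×11 = 96
  B (cap 7, load 7): #2, #4 — cost 5×6 + 2×9 = 48
  Shipping 144, fixed 128 → total 272.
  Any other capacity-feasible assignment to {A, B} ships for at least 144.
Compare {A, B, C}: its best feasible assignment gives total 292.
Every other set of open sites that can feasibly serve all demand totals ≥ 292 even under its best assignment. Minimum: 272.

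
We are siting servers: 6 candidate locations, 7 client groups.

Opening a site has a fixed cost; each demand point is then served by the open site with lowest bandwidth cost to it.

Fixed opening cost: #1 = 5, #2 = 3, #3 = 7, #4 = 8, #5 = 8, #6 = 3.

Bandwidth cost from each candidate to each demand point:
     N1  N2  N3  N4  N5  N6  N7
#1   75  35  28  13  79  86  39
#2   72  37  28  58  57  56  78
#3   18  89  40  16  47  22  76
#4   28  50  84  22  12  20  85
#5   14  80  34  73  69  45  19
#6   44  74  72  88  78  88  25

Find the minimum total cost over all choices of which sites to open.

162

Open {#1, #4, #5}: assign each demand point to its cheapest open site.
  N1→#5 14, N2→#1 35, N3→#1 28, N4→#1 13, N5→#4 12, N6→#4 20, N7→#5 19
  bandwidth cost 141, fixed 21 → total 162.
Compare {#1, #2, #4, #5}: bandwidth cost 141 + fixed 24 = 165.
Compare {#1, #4, #5, #6}: bandwidth cost 141 + fixed 24 = 165.
Compare {#1, #2, #4, #5, #6}: bandwidth cost 141 + fixed 27 = 168.
All other subsets cost ≥ 165. Minimum total cost: 162.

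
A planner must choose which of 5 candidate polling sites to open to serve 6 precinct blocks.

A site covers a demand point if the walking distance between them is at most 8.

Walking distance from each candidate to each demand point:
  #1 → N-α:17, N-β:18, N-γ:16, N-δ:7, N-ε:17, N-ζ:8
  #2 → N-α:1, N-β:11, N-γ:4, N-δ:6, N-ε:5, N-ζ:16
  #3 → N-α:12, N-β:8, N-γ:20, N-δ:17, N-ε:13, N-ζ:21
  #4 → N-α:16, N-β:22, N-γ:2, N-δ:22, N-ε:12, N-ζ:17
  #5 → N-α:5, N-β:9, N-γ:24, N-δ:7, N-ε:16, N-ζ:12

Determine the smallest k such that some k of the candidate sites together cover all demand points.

3

Coverage sets (demand points within 8 of each site):
  #1: {N-δ, N-ζ}
  #2: {N-α, N-γ, N-δ, N-ε}
  #3: {N-β}
  #4: {N-γ}
  #5: {N-α, N-δ}
No 2 sites suffice: every size-2 union leaves at least one demand point uncovered.
But {#1, #2, #3} covers everything, so the minimum is 3.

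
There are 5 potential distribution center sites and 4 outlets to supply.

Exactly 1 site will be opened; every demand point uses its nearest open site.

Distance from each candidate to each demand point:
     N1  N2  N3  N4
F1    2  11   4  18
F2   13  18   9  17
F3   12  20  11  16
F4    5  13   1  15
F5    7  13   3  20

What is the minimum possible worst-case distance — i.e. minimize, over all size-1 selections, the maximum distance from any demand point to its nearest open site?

Open {F4}.
  Farthest demand point is N4 at distance 15 (to F4); all others are ≤ 15.
With {F1} the worst case is 18.
With {F2} the worst case is 18.
No size-1 selection achieves below 15.

15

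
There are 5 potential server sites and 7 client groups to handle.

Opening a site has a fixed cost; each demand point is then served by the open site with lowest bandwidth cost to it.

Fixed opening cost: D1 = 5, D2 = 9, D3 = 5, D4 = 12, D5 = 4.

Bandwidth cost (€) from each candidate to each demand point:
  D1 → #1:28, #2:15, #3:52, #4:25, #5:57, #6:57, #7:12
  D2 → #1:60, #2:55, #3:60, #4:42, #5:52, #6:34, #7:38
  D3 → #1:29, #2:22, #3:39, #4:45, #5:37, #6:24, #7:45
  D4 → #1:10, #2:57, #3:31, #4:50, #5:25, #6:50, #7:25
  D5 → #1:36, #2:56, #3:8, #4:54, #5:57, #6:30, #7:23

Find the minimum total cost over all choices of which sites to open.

Open {D1, D3, D4, D5}: assign each demand point to its cheapest open site.
  #1→D4 10, #2→D1 15, #3→D5 8, #4→D1 25, #5→D4 25, #6→D3 24, #7→D1 12
  bandwidth cost 119, fixed 26 → total 145.
Compare {D1, D4, D5}: bandwidth cost 125 + fixed 21 = 146.
Compare {D1, D2, D3, D4, D5}: bandwidth cost 119 + fixed 35 = 154.
Compare {D1, D2, D4, D5}: bandwidth cost 125 + fixed 30 = 155.
All other subsets cost ≥ 146. Minimum total cost: 145.

145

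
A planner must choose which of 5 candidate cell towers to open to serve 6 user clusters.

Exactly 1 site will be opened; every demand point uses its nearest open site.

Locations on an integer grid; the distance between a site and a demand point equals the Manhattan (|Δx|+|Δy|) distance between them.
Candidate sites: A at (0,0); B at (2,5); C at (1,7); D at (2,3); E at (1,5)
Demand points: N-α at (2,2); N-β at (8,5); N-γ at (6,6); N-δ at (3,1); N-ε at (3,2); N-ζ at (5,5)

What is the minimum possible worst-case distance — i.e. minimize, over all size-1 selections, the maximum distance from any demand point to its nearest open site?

6

Open {B}.
  Farthest demand point is N-β at distance 6 (to B); all others are ≤ 6.
With {E} the worst case is 7.
With {D} the worst case is 8.
No size-1 selection achieves below 6.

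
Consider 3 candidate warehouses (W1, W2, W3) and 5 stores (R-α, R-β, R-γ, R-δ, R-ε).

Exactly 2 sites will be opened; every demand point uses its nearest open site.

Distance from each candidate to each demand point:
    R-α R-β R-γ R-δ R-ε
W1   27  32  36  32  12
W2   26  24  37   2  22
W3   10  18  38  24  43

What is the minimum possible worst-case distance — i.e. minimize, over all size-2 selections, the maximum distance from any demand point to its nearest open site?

Open {W1, W2}.
  Farthest demand point is R-γ at distance 36 (to W1); all others are ≤ 36.
With {W1, W3} the worst case is 36.
With {W2, W3} the worst case is 37.
No size-2 selection achieves below 36.

36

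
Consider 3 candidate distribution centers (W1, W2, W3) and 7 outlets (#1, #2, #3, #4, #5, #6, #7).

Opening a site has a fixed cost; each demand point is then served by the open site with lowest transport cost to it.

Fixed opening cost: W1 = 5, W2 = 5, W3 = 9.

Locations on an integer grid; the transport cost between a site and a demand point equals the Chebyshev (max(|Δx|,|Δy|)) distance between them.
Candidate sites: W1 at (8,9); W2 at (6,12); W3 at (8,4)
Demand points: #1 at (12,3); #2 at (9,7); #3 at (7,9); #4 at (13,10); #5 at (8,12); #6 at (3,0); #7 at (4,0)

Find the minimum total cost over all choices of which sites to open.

Open {W1, W3}: assign each demand point to its cheapest open site.
  #1→W3 4, #2→W1 2, #3→W1 1, #4→W1 5, #5→W1 3, #6→W3 5, #7→W3 4
  transport cost 24, fixed 14 → total 38.
Compare {W1}: transport cost 35 + fixed 5 = 40.
Compare {W2, W3}: transport cost 27 + fixed 14 = 41.
Compare {W1, W2, W3}: transport cost 23 + fixed 19 = 42.
All other subsets cost ≥ 40. Minimum total cost: 38.

38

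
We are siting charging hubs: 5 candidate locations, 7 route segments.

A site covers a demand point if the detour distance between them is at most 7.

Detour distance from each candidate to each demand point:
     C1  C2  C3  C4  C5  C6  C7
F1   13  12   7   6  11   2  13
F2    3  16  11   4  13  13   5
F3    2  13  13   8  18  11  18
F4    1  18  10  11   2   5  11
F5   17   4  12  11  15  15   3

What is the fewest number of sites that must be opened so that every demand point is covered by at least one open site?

3

Coverage sets (demand points within 7 of each site):
  F1: {C3, C4, C6}
  F2: {C1, C4, C7}
  F3: {C1}
  F4: {C1, C5, C6}
  F5: {C2, C7}
No 2 sites suffice: every size-2 union leaves at least one demand point uncovered.
But {F1, F4, F5} covers everything, so the minimum is 3.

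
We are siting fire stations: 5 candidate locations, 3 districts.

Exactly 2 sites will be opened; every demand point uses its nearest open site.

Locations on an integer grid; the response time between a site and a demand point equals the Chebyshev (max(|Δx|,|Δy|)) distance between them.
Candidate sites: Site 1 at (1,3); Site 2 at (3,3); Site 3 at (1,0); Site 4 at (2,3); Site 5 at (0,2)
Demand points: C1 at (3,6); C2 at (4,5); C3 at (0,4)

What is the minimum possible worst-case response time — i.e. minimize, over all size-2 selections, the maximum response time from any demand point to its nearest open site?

Open {Site 1, Site 2}.
  Farthest demand point is C1 at response time 3 (to Site 1); all others are ≤ 3.
With {Site 1, Site 3} the worst case is 3.
With {Site 1, Site 4} the worst case is 3.
No size-2 selection achieves below 3.

3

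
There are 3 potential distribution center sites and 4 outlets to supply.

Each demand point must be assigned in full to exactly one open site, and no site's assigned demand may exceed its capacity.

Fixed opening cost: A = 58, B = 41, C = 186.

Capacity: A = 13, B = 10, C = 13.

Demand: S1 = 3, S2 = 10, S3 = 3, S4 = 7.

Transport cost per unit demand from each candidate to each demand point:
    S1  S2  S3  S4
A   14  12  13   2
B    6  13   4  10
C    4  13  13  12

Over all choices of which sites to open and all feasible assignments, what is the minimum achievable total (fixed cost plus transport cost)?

324

Open {A, B}; cheapest assignment that respects the capacities:
  A (cap 13, load 13): S1, S3, S4 — cost 3×14 + 3×13 + 7×2 = 95
  B (cap 10, load 10): S2 — cost 10×13 = 130
  Shipping 225, fixed 99 → total 324.
  Any other capacity-feasible assignment to {A, B} ships for at least 225.
Compare {A, C}: its best feasible assignment gives total 439.
Compare {B, C}: its best feasible assignment gives total 451.
Every other set of open sites that can feasibly serve all demand totals ≥ 439 even under its best assignment. Minimum: 324.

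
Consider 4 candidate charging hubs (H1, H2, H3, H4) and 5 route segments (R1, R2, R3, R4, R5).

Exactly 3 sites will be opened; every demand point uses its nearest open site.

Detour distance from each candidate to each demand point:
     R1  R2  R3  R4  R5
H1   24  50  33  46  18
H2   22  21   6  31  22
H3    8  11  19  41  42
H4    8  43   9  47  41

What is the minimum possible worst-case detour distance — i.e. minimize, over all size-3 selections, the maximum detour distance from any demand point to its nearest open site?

31

Open {H1, H2, H3}.
  Farthest demand point is R4 at detour distance 31 (to H2); all others are ≤ 31.
With {H1, H2, H4} the worst case is 31.
With {H2, H3, H4} the worst case is 31.
No size-3 selection achieves below 31.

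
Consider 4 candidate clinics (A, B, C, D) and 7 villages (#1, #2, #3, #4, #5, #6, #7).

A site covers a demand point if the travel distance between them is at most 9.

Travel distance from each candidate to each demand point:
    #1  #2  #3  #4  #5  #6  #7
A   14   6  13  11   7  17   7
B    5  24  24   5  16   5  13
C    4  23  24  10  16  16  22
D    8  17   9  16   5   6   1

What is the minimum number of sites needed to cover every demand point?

3

Coverage sets (demand points within 9 of each site):
  A: {#2, #5, #7}
  B: {#1, #4, #6}
  C: {#1}
  D: {#1, #3, #5, #6, #7}
No 2 sites suffice: every size-2 union leaves at least one demand point uncovered.
But {A, B, D} covers everything, so the minimum is 3.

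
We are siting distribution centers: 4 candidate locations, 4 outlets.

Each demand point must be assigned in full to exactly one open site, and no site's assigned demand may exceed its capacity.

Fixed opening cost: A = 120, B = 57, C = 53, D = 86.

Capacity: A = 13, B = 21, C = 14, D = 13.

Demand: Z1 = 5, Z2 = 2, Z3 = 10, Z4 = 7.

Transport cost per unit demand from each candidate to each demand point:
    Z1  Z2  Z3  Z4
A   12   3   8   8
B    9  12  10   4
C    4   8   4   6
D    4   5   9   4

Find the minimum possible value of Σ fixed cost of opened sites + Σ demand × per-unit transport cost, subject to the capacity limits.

Open {B, C}; cheapest assignment that respects the capacities:
  B (cap 21, load 12): Z1, Z4 — cost 5×9 + 7×4 = 73
  C (cap 14, load 12): Z2, Z3 — cost 2×8 + 10×4 = 56
  Shipping 129, fixed 110 → total 239.
  Any other capacity-feasible assignment to {B, C} ships for at least 129.
Compare {C, D}: its best feasible assignment gives total 243.
Compare {B, C, D}: its best feasible assignment gives total 294.
Every other set of open sites that can feasibly serve all demand totals ≥ 243 even under its best assignment. Minimum: 239.

239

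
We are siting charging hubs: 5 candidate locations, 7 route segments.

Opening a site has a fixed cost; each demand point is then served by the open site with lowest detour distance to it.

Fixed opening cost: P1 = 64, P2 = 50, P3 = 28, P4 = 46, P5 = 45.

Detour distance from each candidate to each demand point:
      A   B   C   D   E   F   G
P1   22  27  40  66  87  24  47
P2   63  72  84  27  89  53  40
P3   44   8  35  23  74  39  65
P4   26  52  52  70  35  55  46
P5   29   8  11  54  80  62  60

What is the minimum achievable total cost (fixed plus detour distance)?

286

Open {P3, P4}: assign each demand point to its cheapest open site.
  A→P4 26, B→P3 8, C→P3 35, D→P3 23, E→P4 35, F→P3 39, G→P4 46
  detour distance 212, fixed 74 → total 286.
Compare {P3, P4, P5}: detour distance 188 + fixed 119 = 307.
Compare {P3}: detour distance 288 + fixed 28 = 316.
Compare {P3, P5}: detour distance 244 + fixed 73 = 317.
All other subsets cost ≥ 307. Minimum total cost: 286.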